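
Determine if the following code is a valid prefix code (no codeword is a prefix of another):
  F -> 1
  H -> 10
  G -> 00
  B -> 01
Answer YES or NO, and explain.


Checking each pair (does one codeword prefix another?):
  F='1' vs H='10': prefix -- VIOLATION

NO -- this is NOT a valid prefix code. F (1) is a prefix of H (10).


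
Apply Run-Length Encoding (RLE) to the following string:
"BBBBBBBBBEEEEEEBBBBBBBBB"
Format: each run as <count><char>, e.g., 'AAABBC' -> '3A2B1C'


Scanning runs left to right:
  i=0: run of 'B' x 9 -> '9B'
  i=9: run of 'E' x 6 -> '6E'
  i=15: run of 'B' x 9 -> '9B'

RLE = 9B6E9B


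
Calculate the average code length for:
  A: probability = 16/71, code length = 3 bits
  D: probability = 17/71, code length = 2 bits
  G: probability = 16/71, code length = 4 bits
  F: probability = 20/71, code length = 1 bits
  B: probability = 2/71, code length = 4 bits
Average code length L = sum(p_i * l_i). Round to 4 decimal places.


Weighted contributions p_i * l_i:
  A: (16/71) * 3 = 48/71
  D: (17/71) * 2 = 34/71
  G: (16/71) * 4 = 64/71
  F: (20/71) * 1 = 20/71
  B: (2/71) * 4 = 8/71
Sum = (48 + 34 + 64 + 20 + 8)/71 = 174/71

L = 174/71 = 2.4507 bits/symbol


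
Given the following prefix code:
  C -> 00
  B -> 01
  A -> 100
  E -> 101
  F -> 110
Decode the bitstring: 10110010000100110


Decoding step by step:
Bits 101 -> E
Bits 100 -> A
Bits 100 -> A
Bits 00 -> C
Bits 100 -> A
Bits 110 -> F


Decoded message: EAACAF


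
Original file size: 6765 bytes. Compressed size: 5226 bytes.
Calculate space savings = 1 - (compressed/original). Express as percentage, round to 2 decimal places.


ratio = compressed/original = 5226/6765 = 0.772506
savings = 1 - ratio = 1 - 0.772506 = 0.227494
as a percentage: 0.227494 * 100 = 22.75%

Space savings = 1 - 5226/6765 = 22.75%


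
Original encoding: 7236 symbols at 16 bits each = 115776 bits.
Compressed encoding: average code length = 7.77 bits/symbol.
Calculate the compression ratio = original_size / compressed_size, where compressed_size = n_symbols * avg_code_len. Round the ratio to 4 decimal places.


original_size = n_symbols * orig_bits = 7236 * 16 = 115776 bits
compressed_size = n_symbols * avg_code_len = 7236 * 7.77 = 56223.72 bits
ratio = original_size / compressed_size = 115776 / 56223.72 = 2.0592

Compression ratio = 2.0592


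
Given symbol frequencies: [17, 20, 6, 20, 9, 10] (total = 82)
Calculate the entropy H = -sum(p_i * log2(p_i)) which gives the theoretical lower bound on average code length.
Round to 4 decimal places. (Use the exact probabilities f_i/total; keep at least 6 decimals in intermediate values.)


Per-symbol terms -p_i * log2(p_i) with p_i = f_i/82:
  p = 17/82 = 0.207317: log2(p) = -2.270089, -p*log2(p) = 0.470628
  p = 20/82 = 0.243902: log2(p) = -2.035624, -p*log2(p) = 0.496494
  p = 6/82 = 0.073171: log2(p) = -3.772590, -p*log2(p) = 0.276043
  p = 20/82 = 0.243902: log2(p) = -2.035624, -p*log2(p) = 0.496494
  p = 9/82 = 0.109756: log2(p) = -3.187627, -p*log2(p) = 0.349862
  p = 10/82 = 0.121951: log2(p) = -3.035624, -p*log2(p) = 0.370198
H = 0.470628 + 0.496494 + 0.276043 + 0.496494 + 0.349862 + 0.370198 = 2.459719

H = 2.4597 bits/symbol


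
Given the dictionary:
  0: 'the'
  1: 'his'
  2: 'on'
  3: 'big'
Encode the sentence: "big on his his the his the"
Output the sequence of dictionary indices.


Look up each word in the dictionary:
  'big' -> 3
  'on' -> 2
  'his' -> 1
  'his' -> 1
  'the' -> 0
  'his' -> 1
  'the' -> 0

Encoded: [3, 2, 1, 1, 0, 1, 0]


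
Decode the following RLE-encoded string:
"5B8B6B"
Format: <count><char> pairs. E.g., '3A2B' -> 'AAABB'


Expanding each <count><char> pair:
  5B -> 'BBBBB'
  8B -> 'BBBBBBBB'
  6B -> 'BBBBBB'

Decoded = BBBBBBBBBBBBBBBBBBB


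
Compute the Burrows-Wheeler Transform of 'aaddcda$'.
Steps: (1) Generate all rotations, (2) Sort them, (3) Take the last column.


Rotations (sorted):
  0: $aaddcda -> last char: a
  1: a$aaddcd -> last char: d
  2: aaddcda$ -> last char: $
  3: addcda$a -> last char: a
  4: cda$aadd -> last char: d
  5: da$aaddc -> last char: c
  6: dcda$aad -> last char: d
  7: ddcda$aa -> last char: a


BWT = ad$adcda


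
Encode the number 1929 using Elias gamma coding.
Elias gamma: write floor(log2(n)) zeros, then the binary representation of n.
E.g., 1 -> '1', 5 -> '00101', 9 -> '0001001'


num_bits = floor(log2(1929)) + 1 = 11
leading_zeros = num_bits - 1 = 10
binary(1929) = 11110001001

Elias gamma(1929) = '0000000000' + '11110001001' = 000000000011110001001 (21 bits)


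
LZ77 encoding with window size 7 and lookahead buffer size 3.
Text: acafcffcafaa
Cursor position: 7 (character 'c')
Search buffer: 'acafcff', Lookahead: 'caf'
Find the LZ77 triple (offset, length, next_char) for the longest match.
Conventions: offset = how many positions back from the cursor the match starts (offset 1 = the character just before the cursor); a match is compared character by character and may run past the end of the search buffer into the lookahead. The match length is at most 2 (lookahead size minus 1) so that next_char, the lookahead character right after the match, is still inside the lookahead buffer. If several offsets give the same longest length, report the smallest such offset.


Try each offset into the search buffer:
  offset=1 (pos 6, char 'f'): match length 0
  offset=2 (pos 5, char 'f'): match length 0
  offset=3 (pos 4, char 'c'): match length 1
  offset=4 (pos 3, char 'f'): match length 0
  offset=5 (pos 2, char 'a'): match length 0
  offset=6 (pos 1, char 'c'): match length 2
  offset=7 (pos 0, char 'a'): match length 0
Longest match has length 2 at offset 6.
next_char = character at position 7 + 2 = 9 -> 'f'

Best match: offset=6, length=2 (matching 'ca' starting at position 1)
LZ77 triple: (6, 2, 'f')


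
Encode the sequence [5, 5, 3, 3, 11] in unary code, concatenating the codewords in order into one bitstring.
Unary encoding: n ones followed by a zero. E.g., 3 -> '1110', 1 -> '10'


Encode each number as n ones followed by a terminating 0:
  5 -> 111110 (6 bits)
  5 -> 111110 (6 bits)
  3 -> 1110 (4 bits)
  3 -> 1110 (4 bits)
  11 -> 111111111110 (12 bits)
Total length = 6 + 6 + 4 + 4 + 12 = 32 bits.

Unary([5, 5, 3, 3, 11]) = 11111011111011101110111111111110 (32 bits)


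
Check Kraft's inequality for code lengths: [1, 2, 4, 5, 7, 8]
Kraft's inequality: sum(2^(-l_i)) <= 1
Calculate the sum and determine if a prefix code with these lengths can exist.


Sum = 2^(-1) + 2^(-2) + 2^(-4) + 2^(-5) + 2^(-7) + 2^(-8)
    = 0.5 + 0.25 + 0.0625 + 0.03125 + 0.0078125 + 0.00390625
    = 219/256 = 0.85546875
Since 0.85546875 <= 1, Kraft's inequality IS satisfied.
A prefix code with these lengths CAN exist.

Kraft sum = 0.85546875. Satisfied.


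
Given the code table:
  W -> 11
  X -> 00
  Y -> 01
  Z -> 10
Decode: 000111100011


Decoding:
00 -> X
01 -> Y
11 -> W
10 -> Z
00 -> X
11 -> W


Result: XYWZXW


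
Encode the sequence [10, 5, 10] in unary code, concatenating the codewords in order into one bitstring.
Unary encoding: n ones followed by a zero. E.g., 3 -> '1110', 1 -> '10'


Encode each number as n ones followed by a terminating 0:
  10 -> 11111111110 (11 bits)
  5 -> 111110 (6 bits)
  10 -> 11111111110 (11 bits)
Total length = 11 + 6 + 11 = 28 bits.

Unary([10, 5, 10]) = 1111111111011111011111111110 (28 bits)


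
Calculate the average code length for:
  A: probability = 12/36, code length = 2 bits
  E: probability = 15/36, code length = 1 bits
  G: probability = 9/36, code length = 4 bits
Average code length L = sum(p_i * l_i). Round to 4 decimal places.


Weighted contributions p_i * l_i:
  A: (12/36) * 2 = 24/36
  E: (15/36) * 1 = 15/36
  G: (9/36) * 4 = 36/36
Sum = (24 + 15 + 36)/36 = 75/36

L = 75/36 = 2.0833 bits/symbol


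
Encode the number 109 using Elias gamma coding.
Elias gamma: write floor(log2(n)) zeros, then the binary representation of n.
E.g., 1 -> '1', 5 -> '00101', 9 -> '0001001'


num_bits = floor(log2(109)) + 1 = 7
leading_zeros = num_bits - 1 = 6
binary(109) = 1101101

Elias gamma(109) = '000000' + '1101101' = 0000001101101 (13 bits)


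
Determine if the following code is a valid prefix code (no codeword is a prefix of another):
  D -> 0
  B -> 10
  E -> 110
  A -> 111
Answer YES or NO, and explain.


Checking each pair (does one codeword prefix another?):
  D='0' vs B='10': no prefix
  D='0' vs E='110': no prefix
  D='0' vs A='111': no prefix
  B='10' vs D='0': no prefix
  B='10' vs E='110': no prefix
  B='10' vs A='111': no prefix
  E='110' vs D='0': no prefix
  E='110' vs B='10': no prefix
  E='110' vs A='111': no prefix
  A='111' vs D='0': no prefix
  A='111' vs B='10': no prefix
  A='111' vs E='110': no prefix
No violation found over all pairs.

YES -- this is a valid prefix code. No codeword is a prefix of any other codeword.


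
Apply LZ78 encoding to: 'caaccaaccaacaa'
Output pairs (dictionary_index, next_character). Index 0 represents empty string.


LZ78 encoding steps:
Dictionary: {0: ''}
Step 1: w='' (idx 0), next='c' -> output (0, 'c'), add 'c' as idx 1
Step 2: w='' (idx 0), next='a' -> output (0, 'a'), add 'a' as idx 2
Step 3: w='a' (idx 2), next='c' -> output (2, 'c'), add 'ac' as idx 3
Step 4: w='c' (idx 1), next='a' -> output (1, 'a'), add 'ca' as idx 4
Step 5: w='ac' (idx 3), next='c' -> output (3, 'c'), add 'acc' as idx 5
Step 6: w='a' (idx 2), next='a' -> output (2, 'a'), add 'aa' as idx 6
Step 7: w='ca' (idx 4), next='a' -> output (4, 'a'), add 'caa' as idx 7


Encoded: [(0, 'c'), (0, 'a'), (2, 'c'), (1, 'a'), (3, 'c'), (2, 'a'), (4, 'a')]


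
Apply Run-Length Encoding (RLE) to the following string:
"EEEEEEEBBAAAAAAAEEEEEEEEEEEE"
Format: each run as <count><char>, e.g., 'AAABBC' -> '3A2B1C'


Scanning runs left to right:
  i=0: run of 'E' x 7 -> '7E'
  i=7: run of 'B' x 2 -> '2B'
  i=9: run of 'A' x 7 -> '7A'
  i=16: run of 'E' x 12 -> '12E'

RLE = 7E2B7A12E


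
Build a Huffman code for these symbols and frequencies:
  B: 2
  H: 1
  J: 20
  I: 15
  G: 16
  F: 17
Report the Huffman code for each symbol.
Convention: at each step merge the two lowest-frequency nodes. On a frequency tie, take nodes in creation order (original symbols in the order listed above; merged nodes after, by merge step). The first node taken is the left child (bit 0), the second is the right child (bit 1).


Huffman tree construction:
Step 1: Merge H(1) + B(2) = 3
Step 2: Merge (H+B)(3) + I(15) = 18
Step 3: Merge G(16) + F(17) = 33
Step 4: Merge ((H+B)+I)(18) + J(20) = 38
Step 5: Merge (G+F)(33) + (((H+B)+I)+J)(38) = 71
Read each symbol's code off the tree from the root (left child = 0, right child = 1).

Codes:
  B: 1001 (length 4)
  H: 1000 (length 4)
  J: 11 (length 2)
  I: 101 (length 3)
  G: 00 (length 2)
  F: 01 (length 2)
Average code length: 163/71 = 2.2958 bits/symbol


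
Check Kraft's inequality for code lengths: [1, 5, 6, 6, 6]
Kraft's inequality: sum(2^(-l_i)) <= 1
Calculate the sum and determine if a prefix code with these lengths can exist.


Sum = 2^(-1) + 2^(-5) + 2^(-6) + 2^(-6) + 2^(-6)
    = 0.5 + 0.03125 + 0.015625 + 0.015625 + 0.015625
    = 37/64 = 0.578125
Since 0.578125 <= 1, Kraft's inequality IS satisfied.
A prefix code with these lengths CAN exist.

Kraft sum = 0.578125. Satisfied.


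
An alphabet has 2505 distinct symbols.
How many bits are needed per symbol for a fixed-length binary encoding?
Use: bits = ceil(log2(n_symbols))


log2(2505) = 11.2906
Bracket: 2^11 = 2048 < 2505 <= 2^12 = 4096
So ceil(log2(2505)) = 12

bits = ceil(log2(2505)) = ceil(11.2906) = 12 bits


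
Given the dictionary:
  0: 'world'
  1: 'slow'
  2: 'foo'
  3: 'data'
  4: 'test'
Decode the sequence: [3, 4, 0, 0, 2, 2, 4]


Look up each index in the dictionary:
  3 -> 'data'
  4 -> 'test'
  0 -> 'world'
  0 -> 'world'
  2 -> 'foo'
  2 -> 'foo'
  4 -> 'test'

Decoded: "data test world world foo foo test"


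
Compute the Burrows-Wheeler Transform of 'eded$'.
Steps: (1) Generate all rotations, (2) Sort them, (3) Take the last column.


Rotations (sorted):
  0: $eded -> last char: d
  1: d$ede -> last char: e
  2: ded$e -> last char: e
  3: ed$ed -> last char: d
  4: eded$ -> last char: $


BWT = deed$


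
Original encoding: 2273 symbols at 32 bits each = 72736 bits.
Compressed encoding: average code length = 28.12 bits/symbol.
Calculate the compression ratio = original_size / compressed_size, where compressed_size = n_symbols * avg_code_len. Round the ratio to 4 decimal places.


original_size = n_symbols * orig_bits = 2273 * 32 = 72736 bits
compressed_size = n_symbols * avg_code_len = 2273 * 28.12 = 63916.76 bits
ratio = original_size / compressed_size = 72736 / 63916.76 = 1.138

Compression ratio = 1.138


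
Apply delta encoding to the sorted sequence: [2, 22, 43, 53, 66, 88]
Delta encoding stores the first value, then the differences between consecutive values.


First value: 2
Deltas:
  22 - 2 = 20
  43 - 22 = 21
  53 - 43 = 10
  66 - 53 = 13
  88 - 66 = 22


Delta encoded: [2, 20, 21, 10, 13, 22]


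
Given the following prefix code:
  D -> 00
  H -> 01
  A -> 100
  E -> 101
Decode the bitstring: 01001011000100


Decoding step by step:
Bits 01 -> H
Bits 00 -> D
Bits 101 -> E
Bits 100 -> A
Bits 01 -> H
Bits 00 -> D


Decoded message: HDEAHD


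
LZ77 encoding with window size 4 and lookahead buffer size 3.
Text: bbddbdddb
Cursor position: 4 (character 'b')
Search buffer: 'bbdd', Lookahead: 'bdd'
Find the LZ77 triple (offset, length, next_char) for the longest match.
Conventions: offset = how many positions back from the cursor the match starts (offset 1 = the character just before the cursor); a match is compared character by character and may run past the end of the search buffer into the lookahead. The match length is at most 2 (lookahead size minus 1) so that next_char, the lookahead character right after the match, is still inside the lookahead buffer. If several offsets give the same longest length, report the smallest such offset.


Try each offset into the search buffer:
  offset=1 (pos 3, char 'd'): match length 0
  offset=2 (pos 2, char 'd'): match length 0
  offset=3 (pos 1, char 'b'): match length 2
  offset=4 (pos 0, char 'b'): match length 1
Longest match has length 2 at offset 3.
next_char = character at position 4 + 2 = 6 -> 'd'

Best match: offset=3, length=2 (matching 'bd' starting at position 1)
LZ77 triple: (3, 2, 'd')


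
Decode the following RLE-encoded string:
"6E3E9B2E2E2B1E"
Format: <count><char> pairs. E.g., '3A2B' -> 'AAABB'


Expanding each <count><char> pair:
  6E -> 'EEEEEE'
  3E -> 'EEE'
  9B -> 'BBBBBBBBB'
  2E -> 'EE'
  2E -> 'EE'
  2B -> 'BB'
  1E -> 'E'

Decoded = EEEEEEEEEBBBBBBBBBEEEEBBE


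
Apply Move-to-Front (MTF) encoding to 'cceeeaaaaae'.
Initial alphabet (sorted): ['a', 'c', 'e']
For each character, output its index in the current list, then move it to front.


MTF encoding:
'c': index 1 in ['a', 'c', 'e'] -> ['c', 'a', 'e']
'c': index 0 in ['c', 'a', 'e'] -> ['c', 'a', 'e']
'e': index 2 in ['c', 'a', 'e'] -> ['e', 'c', 'a']
'e': index 0 in ['e', 'c', 'a'] -> ['e', 'c', 'a']
'e': index 0 in ['e', 'c', 'a'] -> ['e', 'c', 'a']
'a': index 2 in ['e', 'c', 'a'] -> ['a', 'e', 'c']
'a': index 0 in ['a', 'e', 'c'] -> ['a', 'e', 'c']
'a': index 0 in ['a', 'e', 'c'] -> ['a', 'e', 'c']
'a': index 0 in ['a', 'e', 'c'] -> ['a', 'e', 'c']
'a': index 0 in ['a', 'e', 'c'] -> ['a', 'e', 'c']
'e': index 1 in ['a', 'e', 'c'] -> ['e', 'a', 'c']


Output: [1, 0, 2, 0, 0, 2, 0, 0, 0, 0, 1]


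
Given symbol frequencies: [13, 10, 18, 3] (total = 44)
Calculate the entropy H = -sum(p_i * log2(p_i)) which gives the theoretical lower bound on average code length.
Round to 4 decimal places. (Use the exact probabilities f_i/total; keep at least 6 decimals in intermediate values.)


Per-symbol terms -p_i * log2(p_i) with p_i = f_i/44:
  p = 13/44 = 0.295455: log2(p) = -1.758992, -p*log2(p) = 0.519702
  p = 10/44 = 0.227273: log2(p) = -2.137504, -p*log2(p) = 0.485796
  p = 18/44 = 0.409091: log2(p) = -1.289507, -p*log2(p) = 0.527525
  p = 3/44 = 0.068182: log2(p) = -3.874469, -p*log2(p) = 0.264168
H = 0.519702 + 0.485796 + 0.527525 + 0.264168 = 1.797191

H = 1.7972 bits/symbol


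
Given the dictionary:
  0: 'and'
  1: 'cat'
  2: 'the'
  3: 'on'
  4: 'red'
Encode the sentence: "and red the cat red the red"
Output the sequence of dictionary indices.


Look up each word in the dictionary:
  'and' -> 0
  'red' -> 4
  'the' -> 2
  'cat' -> 1
  'red' -> 4
  'the' -> 2
  'red' -> 4

Encoded: [0, 4, 2, 1, 4, 2, 4]


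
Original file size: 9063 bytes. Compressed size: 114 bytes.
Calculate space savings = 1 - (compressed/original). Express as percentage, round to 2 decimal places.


ratio = compressed/original = 114/9063 = 0.012579
savings = 1 - ratio = 1 - 0.012579 = 0.987421
as a percentage: 0.987421 * 100 = 98.74%

Space savings = 1 - 114/9063 = 98.74%


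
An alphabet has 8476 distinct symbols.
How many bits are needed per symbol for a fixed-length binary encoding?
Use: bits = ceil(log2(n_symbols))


log2(8476) = 13.0492
Bracket: 2^13 = 8192 < 8476 <= 2^14 = 16384
So ceil(log2(8476)) = 14

bits = ceil(log2(8476)) = ceil(13.0492) = 14 bits


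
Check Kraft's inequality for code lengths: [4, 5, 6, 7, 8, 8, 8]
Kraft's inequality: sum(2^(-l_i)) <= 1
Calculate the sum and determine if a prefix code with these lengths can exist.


Sum = 2^(-4) + 2^(-5) + 2^(-6) + 2^(-7) + 2^(-8) + 2^(-8) + 2^(-8)
    = 0.0625 + 0.03125 + 0.015625 + 0.0078125 + 0.00390625 + 0.00390625 + 0.00390625
    = 33/256 = 0.12890625
Since 0.12890625 <= 1, Kraft's inequality IS satisfied.
A prefix code with these lengths CAN exist.

Kraft sum = 0.12890625. Satisfied.


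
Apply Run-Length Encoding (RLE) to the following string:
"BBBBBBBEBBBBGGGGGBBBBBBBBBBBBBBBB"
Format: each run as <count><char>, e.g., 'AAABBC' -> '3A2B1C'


Scanning runs left to right:
  i=0: run of 'B' x 7 -> '7B'
  i=7: run of 'E' x 1 -> '1E'
  i=8: run of 'B' x 4 -> '4B'
  i=12: run of 'G' x 5 -> '5G'
  i=17: run of 'B' x 16 -> '16B'

RLE = 7B1E4B5G16B


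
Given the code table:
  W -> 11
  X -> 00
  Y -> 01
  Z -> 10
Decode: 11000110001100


Decoding:
11 -> W
00 -> X
01 -> Y
10 -> Z
00 -> X
11 -> W
00 -> X


Result: WXYZXWX


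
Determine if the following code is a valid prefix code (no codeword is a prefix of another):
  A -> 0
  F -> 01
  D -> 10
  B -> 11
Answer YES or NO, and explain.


Checking each pair (does one codeword prefix another?):
  A='0' vs F='01': prefix -- VIOLATION

NO -- this is NOT a valid prefix code. A (0) is a prefix of F (01).


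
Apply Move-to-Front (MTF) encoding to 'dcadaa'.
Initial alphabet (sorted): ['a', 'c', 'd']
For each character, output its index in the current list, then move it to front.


MTF encoding:
'd': index 2 in ['a', 'c', 'd'] -> ['d', 'a', 'c']
'c': index 2 in ['d', 'a', 'c'] -> ['c', 'd', 'a']
'a': index 2 in ['c', 'd', 'a'] -> ['a', 'c', 'd']
'd': index 2 in ['a', 'c', 'd'] -> ['d', 'a', 'c']
'a': index 1 in ['d', 'a', 'c'] -> ['a', 'd', 'c']
'a': index 0 in ['a', 'd', 'c'] -> ['a', 'd', 'c']


Output: [2, 2, 2, 2, 1, 0]


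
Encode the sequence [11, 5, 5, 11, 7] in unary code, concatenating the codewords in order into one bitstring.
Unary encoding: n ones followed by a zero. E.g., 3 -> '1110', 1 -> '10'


Encode each number as n ones followed by a terminating 0:
  11 -> 111111111110 (12 bits)
  5 -> 111110 (6 bits)
  5 -> 111110 (6 bits)
  11 -> 111111111110 (12 bits)
  7 -> 11111110 (8 bits)
Total length = 12 + 6 + 6 + 12 + 8 = 44 bits.

Unary([11, 5, 5, 11, 7]) = 11111111111011111011111011111111111011111110 (44 bits)


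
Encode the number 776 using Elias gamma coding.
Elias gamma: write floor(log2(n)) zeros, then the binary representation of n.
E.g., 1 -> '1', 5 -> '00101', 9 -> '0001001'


num_bits = floor(log2(776)) + 1 = 10
leading_zeros = num_bits - 1 = 9
binary(776) = 1100001000

Elias gamma(776) = '000000000' + '1100001000' = 0000000001100001000 (19 bits)


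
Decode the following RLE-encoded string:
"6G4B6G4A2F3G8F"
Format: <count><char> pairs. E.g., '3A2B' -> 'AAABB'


Expanding each <count><char> pair:
  6G -> 'GGGGGG'
  4B -> 'BBBB'
  6G -> 'GGGGGG'
  4A -> 'AAAA'
  2F -> 'FF'
  3G -> 'GGG'
  8F -> 'FFFFFFFF'

Decoded = GGGGGGBBBBGGGGGGAAAAFFGGGFFFFFFFF


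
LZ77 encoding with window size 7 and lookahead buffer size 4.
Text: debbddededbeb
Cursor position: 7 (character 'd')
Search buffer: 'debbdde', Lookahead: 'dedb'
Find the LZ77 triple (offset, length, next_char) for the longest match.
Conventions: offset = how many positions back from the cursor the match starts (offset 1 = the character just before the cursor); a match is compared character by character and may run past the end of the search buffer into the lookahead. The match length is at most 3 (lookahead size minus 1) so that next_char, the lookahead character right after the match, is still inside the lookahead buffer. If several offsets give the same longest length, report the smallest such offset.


Try each offset into the search buffer:
  offset=1 (pos 6, char 'e'): match length 0
  offset=2 (pos 5, char 'd'): match length 3
  offset=3 (pos 4, char 'd'): match length 1
  offset=4 (pos 3, char 'b'): match length 0
  offset=5 (pos 2, char 'b'): match length 0
  offset=6 (pos 1, char 'e'): match length 0
  offset=7 (pos 0, char 'd'): match length 2
Longest match has length 3 at offset 2.
next_char = character at position 7 + 3 = 10 -> 'b'

Best match: offset=2, length=3 (matching 'ded' starting at position 5)
LZ77 triple: (2, 3, 'b')


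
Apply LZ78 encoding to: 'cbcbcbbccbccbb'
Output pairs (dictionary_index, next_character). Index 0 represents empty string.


LZ78 encoding steps:
Dictionary: {0: ''}
Step 1: w='' (idx 0), next='c' -> output (0, 'c'), add 'c' as idx 1
Step 2: w='' (idx 0), next='b' -> output (0, 'b'), add 'b' as idx 2
Step 3: w='c' (idx 1), next='b' -> output (1, 'b'), add 'cb' as idx 3
Step 4: w='cb' (idx 3), next='b' -> output (3, 'b'), add 'cbb' as idx 4
Step 5: w='c' (idx 1), next='c' -> output (1, 'c'), add 'cc' as idx 5
Step 6: w='b' (idx 2), next='c' -> output (2, 'c'), add 'bc' as idx 6
Step 7: w='cbb' (idx 4), end of input -> output (4, '')


Encoded: [(0, 'c'), (0, 'b'), (1, 'b'), (3, 'b'), (1, 'c'), (2, 'c'), (4, '')]


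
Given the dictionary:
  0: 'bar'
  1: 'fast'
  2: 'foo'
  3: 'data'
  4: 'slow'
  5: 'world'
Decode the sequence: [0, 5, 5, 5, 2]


Look up each index in the dictionary:
  0 -> 'bar'
  5 -> 'world'
  5 -> 'world'
  5 -> 'world'
  2 -> 'foo'

Decoded: "bar world world world foo"


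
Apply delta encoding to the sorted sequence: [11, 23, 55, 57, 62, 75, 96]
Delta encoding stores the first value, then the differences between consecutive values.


First value: 11
Deltas:
  23 - 11 = 12
  55 - 23 = 32
  57 - 55 = 2
  62 - 57 = 5
  75 - 62 = 13
  96 - 75 = 21


Delta encoded: [11, 12, 32, 2, 5, 13, 21]


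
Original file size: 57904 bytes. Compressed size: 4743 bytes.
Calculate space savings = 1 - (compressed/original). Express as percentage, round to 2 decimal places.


ratio = compressed/original = 4743/57904 = 0.081911
savings = 1 - ratio = 1 - 0.081911 = 0.918089
as a percentage: 0.918089 * 100 = 91.81%

Space savings = 1 - 4743/57904 = 91.81%


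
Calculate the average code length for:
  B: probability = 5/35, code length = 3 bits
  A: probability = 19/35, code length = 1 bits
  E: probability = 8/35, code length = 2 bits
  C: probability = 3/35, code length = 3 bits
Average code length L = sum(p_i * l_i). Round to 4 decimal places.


Weighted contributions p_i * l_i:
  B: (5/35) * 3 = 15/35
  A: (19/35) * 1 = 19/35
  E: (8/35) * 2 = 16/35
  C: (3/35) * 3 = 9/35
Sum = (15 + 19 + 16 + 9)/35 = 59/35

L = 59/35 = 1.6857 bits/symbol


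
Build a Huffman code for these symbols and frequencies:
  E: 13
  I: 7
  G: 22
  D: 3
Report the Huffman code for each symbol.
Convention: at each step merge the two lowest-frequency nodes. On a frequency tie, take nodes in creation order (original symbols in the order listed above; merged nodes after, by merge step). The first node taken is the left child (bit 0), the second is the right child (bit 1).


Huffman tree construction:
Step 1: Merge D(3) + I(7) = 10
Step 2: Merge (D+I)(10) + E(13) = 23
Step 3: Merge G(22) + ((D+I)+E)(23) = 45
Read each symbol's code off the tree from the root (left child = 0, right child = 1).

Codes:
  E: 11 (length 2)
  I: 101 (length 3)
  G: 0 (length 1)
  D: 100 (length 3)
Average code length: 78/45 = 1.7333 bits/symbol


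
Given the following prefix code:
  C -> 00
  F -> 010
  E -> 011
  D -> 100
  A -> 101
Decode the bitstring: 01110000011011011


Decoding step by step:
Bits 011 -> E
Bits 100 -> D
Bits 00 -> C
Bits 011 -> E
Bits 011 -> E
Bits 011 -> E


Decoded message: EDCEEE


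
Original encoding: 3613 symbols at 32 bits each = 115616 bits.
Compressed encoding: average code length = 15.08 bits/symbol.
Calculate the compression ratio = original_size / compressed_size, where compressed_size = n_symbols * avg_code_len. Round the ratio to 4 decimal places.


original_size = n_symbols * orig_bits = 3613 * 32 = 115616 bits
compressed_size = n_symbols * avg_code_len = 3613 * 15.08 = 54484.04 bits
ratio = original_size / compressed_size = 115616 / 54484.04 = 2.122

Compression ratio = 2.122


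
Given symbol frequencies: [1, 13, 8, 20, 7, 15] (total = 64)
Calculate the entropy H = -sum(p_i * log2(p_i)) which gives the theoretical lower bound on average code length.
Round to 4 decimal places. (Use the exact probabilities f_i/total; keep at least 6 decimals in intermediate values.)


Per-symbol terms -p_i * log2(p_i) with p_i = f_i/64:
  p = 1/64 = 0.015625: log2(p) = -6.000000, -p*log2(p) = 0.093750
  p = 13/64 = 0.203125: log2(p) = -2.299560, -p*log2(p) = 0.467098
  p = 8/64 = 0.125000: log2(p) = -3.000000, -p*log2(p) = 0.375000
  p = 20/64 = 0.312500: log2(p) = -1.678072, -p*log2(p) = 0.524397
  p = 7/64 = 0.109375: log2(p) = -3.192645, -p*log2(p) = 0.349196
  p = 15/64 = 0.234375: log2(p) = -2.093109, -p*log2(p) = 0.490573
H = 0.093750 + 0.467098 + 0.375000 + 0.524397 + 0.349196 + 0.490573 = 2.300014

H = 2.3 bits/symbol


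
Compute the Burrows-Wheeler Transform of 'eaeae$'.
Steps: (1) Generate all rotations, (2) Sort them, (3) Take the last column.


Rotations (sorted):
  0: $eaeae -> last char: e
  1: ae$eae -> last char: e
  2: aeae$e -> last char: e
  3: e$eaea -> last char: a
  4: eae$ea -> last char: a
  5: eaeae$ -> last char: $


BWT = eeeaa$


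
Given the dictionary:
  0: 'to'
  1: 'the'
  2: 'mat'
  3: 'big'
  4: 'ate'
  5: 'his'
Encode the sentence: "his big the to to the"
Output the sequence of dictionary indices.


Look up each word in the dictionary:
  'his' -> 5
  'big' -> 3
  'the' -> 1
  'to' -> 0
  'to' -> 0
  'the' -> 1

Encoded: [5, 3, 1, 0, 0, 1]


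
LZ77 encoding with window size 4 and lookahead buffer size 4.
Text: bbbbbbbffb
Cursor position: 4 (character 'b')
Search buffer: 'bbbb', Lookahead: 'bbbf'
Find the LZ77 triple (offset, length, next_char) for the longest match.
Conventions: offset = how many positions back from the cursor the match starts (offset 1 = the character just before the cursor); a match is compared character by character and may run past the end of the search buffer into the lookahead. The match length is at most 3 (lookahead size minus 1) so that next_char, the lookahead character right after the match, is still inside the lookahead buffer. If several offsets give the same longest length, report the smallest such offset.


Try each offset into the search buffer:
  offset=1 (pos 3, char 'b'): match length 3
  offset=2 (pos 2, char 'b'): match length 3
  offset=3 (pos 1, char 'b'): match length 3
  offset=4 (pos 0, char 'b'): match length 3
Longest match has length 3, found at offsets 1, 2, 3, 4; take the smallest, offset 1.
next_char = character at position 4 + 3 = 7 -> 'f'

Best match: offset=1, length=3 (matching 'bbb' starting at position 3)
LZ77 triple: (1, 3, 'f')


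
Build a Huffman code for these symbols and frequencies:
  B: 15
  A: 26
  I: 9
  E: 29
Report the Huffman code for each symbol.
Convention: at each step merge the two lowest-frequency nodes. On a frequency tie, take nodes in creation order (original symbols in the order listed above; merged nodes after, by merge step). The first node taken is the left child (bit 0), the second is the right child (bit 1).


Huffman tree construction:
Step 1: Merge I(9) + B(15) = 24
Step 2: Merge (I+B)(24) + A(26) = 50
Step 3: Merge E(29) + ((I+B)+A)(50) = 79
Read each symbol's code off the tree from the root (left child = 0, right child = 1).

Codes:
  B: 101 (length 3)
  A: 11 (length 2)
  I: 100 (length 3)
  E: 0 (length 1)
Average code length: 153/79 = 1.9367 bits/symbol


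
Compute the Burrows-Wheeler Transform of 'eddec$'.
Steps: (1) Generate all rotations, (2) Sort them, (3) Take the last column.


Rotations (sorted):
  0: $eddec -> last char: c
  1: c$edde -> last char: e
  2: ddec$e -> last char: e
  3: dec$ed -> last char: d
  4: ec$edd -> last char: d
  5: eddec$ -> last char: $


BWT = ceedd$


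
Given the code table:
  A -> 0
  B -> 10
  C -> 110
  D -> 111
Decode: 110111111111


Decoding:
110 -> C
111 -> D
111 -> D
111 -> D


Result: CDDD


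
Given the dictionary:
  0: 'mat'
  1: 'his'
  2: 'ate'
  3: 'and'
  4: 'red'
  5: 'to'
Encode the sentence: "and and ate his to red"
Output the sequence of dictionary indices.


Look up each word in the dictionary:
  'and' -> 3
  'and' -> 3
  'ate' -> 2
  'his' -> 1
  'to' -> 5
  'red' -> 4

Encoded: [3, 3, 2, 1, 5, 4]


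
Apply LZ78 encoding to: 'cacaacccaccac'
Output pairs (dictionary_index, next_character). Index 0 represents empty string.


LZ78 encoding steps:
Dictionary: {0: ''}
Step 1: w='' (idx 0), next='c' -> output (0, 'c'), add 'c' as idx 1
Step 2: w='' (idx 0), next='a' -> output (0, 'a'), add 'a' as idx 2
Step 3: w='c' (idx 1), next='a' -> output (1, 'a'), add 'ca' as idx 3
Step 4: w='a' (idx 2), next='c' -> output (2, 'c'), add 'ac' as idx 4
Step 5: w='c' (idx 1), next='c' -> output (1, 'c'), add 'cc' as idx 5
Step 6: w='ac' (idx 4), next='c' -> output (4, 'c'), add 'acc' as idx 6
Step 7: w='ac' (idx 4), end of input -> output (4, '')


Encoded: [(0, 'c'), (0, 'a'), (1, 'a'), (2, 'c'), (1, 'c'), (4, 'c'), (4, '')]


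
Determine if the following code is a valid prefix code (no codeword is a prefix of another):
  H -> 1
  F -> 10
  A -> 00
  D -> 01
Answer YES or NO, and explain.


Checking each pair (does one codeword prefix another?):
  H='1' vs F='10': prefix -- VIOLATION

NO -- this is NOT a valid prefix code. H (1) is a prefix of F (10).


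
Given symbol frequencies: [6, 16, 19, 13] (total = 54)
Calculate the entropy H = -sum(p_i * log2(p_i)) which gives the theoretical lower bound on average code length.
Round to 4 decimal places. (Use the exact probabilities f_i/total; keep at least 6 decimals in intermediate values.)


Per-symbol terms -p_i * log2(p_i) with p_i = f_i/54:
  p = 6/54 = 0.111111: log2(p) = -3.169925, -p*log2(p) = 0.352214
  p = 16/54 = 0.296296: log2(p) = -1.754888, -p*log2(p) = 0.519967
  p = 19/54 = 0.351852: log2(p) = -1.506960, -p*log2(p) = 0.530227
  p = 13/54 = 0.240741: log2(p) = -2.054448, -p*log2(p) = 0.494589
H = 0.352214 + 0.519967 + 0.530227 + 0.494589 = 1.896997

H = 1.897 bits/symbol


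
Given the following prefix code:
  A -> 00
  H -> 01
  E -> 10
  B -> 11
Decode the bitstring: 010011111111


Decoding step by step:
Bits 01 -> H
Bits 00 -> A
Bits 11 -> B
Bits 11 -> B
Bits 11 -> B
Bits 11 -> B


Decoded message: HABBBB


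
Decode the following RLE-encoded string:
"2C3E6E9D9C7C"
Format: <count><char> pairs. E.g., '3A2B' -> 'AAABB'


Expanding each <count><char> pair:
  2C -> 'CC'
  3E -> 'EEE'
  6E -> 'EEEEEE'
  9D -> 'DDDDDDDDD'
  9C -> 'CCCCCCCCC'
  7C -> 'CCCCCCC'

Decoded = CCEEEEEEEEEDDDDDDDDDCCCCCCCCCCCCCCCC


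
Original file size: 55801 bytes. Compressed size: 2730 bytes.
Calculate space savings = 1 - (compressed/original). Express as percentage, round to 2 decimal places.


ratio = compressed/original = 2730/55801 = 0.048924
savings = 1 - ratio = 1 - 0.048924 = 0.951076
as a percentage: 0.951076 * 100 = 95.11%

Space savings = 1 - 2730/55801 = 95.11%


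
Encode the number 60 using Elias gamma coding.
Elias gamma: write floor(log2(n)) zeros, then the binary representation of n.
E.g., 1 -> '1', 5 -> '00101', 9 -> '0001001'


num_bits = floor(log2(60)) + 1 = 6
leading_zeros = num_bits - 1 = 5
binary(60) = 111100

Elias gamma(60) = '00000' + '111100' = 00000111100 (11 bits)


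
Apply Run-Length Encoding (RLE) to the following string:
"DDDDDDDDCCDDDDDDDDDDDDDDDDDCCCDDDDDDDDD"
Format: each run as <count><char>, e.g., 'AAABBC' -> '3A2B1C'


Scanning runs left to right:
  i=0: run of 'D' x 8 -> '8D'
  i=8: run of 'C' x 2 -> '2C'
  i=10: run of 'D' x 17 -> '17D'
  i=27: run of 'C' x 3 -> '3C'
  i=30: run of 'D' x 9 -> '9D'

RLE = 8D2C17D3C9D


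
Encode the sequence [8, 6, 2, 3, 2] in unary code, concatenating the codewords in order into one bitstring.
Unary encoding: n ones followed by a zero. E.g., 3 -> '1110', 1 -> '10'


Encode each number as n ones followed by a terminating 0:
  8 -> 111111110 (9 bits)
  6 -> 1111110 (7 bits)
  2 -> 110 (3 bits)
  3 -> 1110 (4 bits)
  2 -> 110 (3 bits)
Total length = 9 + 7 + 3 + 4 + 3 = 26 bits.

Unary([8, 6, 2, 3, 2]) = 11111111011111101101110110 (26 bits)


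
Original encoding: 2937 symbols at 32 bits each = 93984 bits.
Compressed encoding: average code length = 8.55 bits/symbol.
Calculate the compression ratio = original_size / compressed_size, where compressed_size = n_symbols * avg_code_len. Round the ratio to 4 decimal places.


original_size = n_symbols * orig_bits = 2937 * 32 = 93984 bits
compressed_size = n_symbols * avg_code_len = 2937 * 8.55 = 25111.35 bits
ratio = original_size / compressed_size = 93984 / 25111.35 = 3.7427

Compression ratio = 3.7427


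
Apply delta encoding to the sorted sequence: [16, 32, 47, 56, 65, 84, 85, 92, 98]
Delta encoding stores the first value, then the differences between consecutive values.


First value: 16
Deltas:
  32 - 16 = 16
  47 - 32 = 15
  56 - 47 = 9
  65 - 56 = 9
  84 - 65 = 19
  85 - 84 = 1
  92 - 85 = 7
  98 - 92 = 6


Delta encoded: [16, 16, 15, 9, 9, 19, 1, 7, 6]


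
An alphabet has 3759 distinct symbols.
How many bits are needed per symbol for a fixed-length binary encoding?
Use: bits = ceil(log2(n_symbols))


log2(3759) = 11.8761
Bracket: 2^11 = 2048 < 3759 <= 2^12 = 4096
So ceil(log2(3759)) = 12

bits = ceil(log2(3759)) = ceil(11.8761) = 12 bits


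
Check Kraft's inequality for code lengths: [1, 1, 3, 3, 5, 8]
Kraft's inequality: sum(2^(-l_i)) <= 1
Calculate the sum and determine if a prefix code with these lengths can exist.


Sum = 2^(-1) + 2^(-1) + 2^(-3) + 2^(-3) + 2^(-5) + 2^(-8)
    = 0.5 + 0.5 + 0.125 + 0.125 + 0.03125 + 0.00390625
    = 329/256 = 1.28515625
Since 1.28515625 > 1, Kraft's inequality is NOT satisfied.
A prefix code with these lengths CANNOT exist.

Kraft sum = 1.28515625. Not satisfied.


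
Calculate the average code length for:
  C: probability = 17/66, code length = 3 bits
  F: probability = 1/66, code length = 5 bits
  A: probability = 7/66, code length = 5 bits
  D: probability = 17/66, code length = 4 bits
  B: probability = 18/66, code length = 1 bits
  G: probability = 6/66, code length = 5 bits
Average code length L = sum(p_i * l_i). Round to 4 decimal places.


Weighted contributions p_i * l_i:
  C: (17/66) * 3 = 51/66
  F: (1/66) * 5 = 5/66
  A: (7/66) * 5 = 35/66
  D: (17/66) * 4 = 68/66
  B: (18/66) * 1 = 18/66
  G: (6/66) * 5 = 30/66
Sum = (51 + 5 + 35 + 68 + 18 + 30)/66 = 207/66

L = 207/66 = 3.1364 bits/symbol


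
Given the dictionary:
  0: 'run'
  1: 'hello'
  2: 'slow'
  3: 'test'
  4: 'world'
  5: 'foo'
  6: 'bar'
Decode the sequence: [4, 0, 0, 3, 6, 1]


Look up each index in the dictionary:
  4 -> 'world'
  0 -> 'run'
  0 -> 'run'
  3 -> 'test'
  6 -> 'bar'
  1 -> 'hello'

Decoded: "world run run test bar hello"


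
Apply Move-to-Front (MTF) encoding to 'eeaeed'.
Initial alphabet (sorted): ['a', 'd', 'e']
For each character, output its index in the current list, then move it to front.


MTF encoding:
'e': index 2 in ['a', 'd', 'e'] -> ['e', 'a', 'd']
'e': index 0 in ['e', 'a', 'd'] -> ['e', 'a', 'd']
'a': index 1 in ['e', 'a', 'd'] -> ['a', 'e', 'd']
'e': index 1 in ['a', 'e', 'd'] -> ['e', 'a', 'd']
'e': index 0 in ['e', 'a', 'd'] -> ['e', 'a', 'd']
'd': index 2 in ['e', 'a', 'd'] -> ['d', 'e', 'a']


Output: [2, 0, 1, 1, 0, 2]


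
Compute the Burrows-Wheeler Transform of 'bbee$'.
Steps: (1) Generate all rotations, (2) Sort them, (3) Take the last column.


Rotations (sorted):
  0: $bbee -> last char: e
  1: bbee$ -> last char: $
  2: bee$b -> last char: b
  3: e$bbe -> last char: e
  4: ee$bb -> last char: b


BWT = e$beb


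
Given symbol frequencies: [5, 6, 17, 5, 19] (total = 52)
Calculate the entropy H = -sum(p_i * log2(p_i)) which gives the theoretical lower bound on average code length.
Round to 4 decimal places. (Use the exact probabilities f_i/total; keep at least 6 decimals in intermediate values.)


Per-symbol terms -p_i * log2(p_i) with p_i = f_i/52:
  p = 5/52 = 0.096154: log2(p) = -3.378512, -p*log2(p) = 0.324857
  p = 6/52 = 0.115385: log2(p) = -3.115477, -p*log2(p) = 0.359478
  p = 17/52 = 0.326923: log2(p) = -1.612977, -p*log2(p) = 0.527319
  p = 5/52 = 0.096154: log2(p) = -3.378512, -p*log2(p) = 0.324857
  p = 19/52 = 0.365385: log2(p) = -1.452512, -p*log2(p) = 0.530726
H = 0.324857 + 0.359478 + 0.527319 + 0.324857 + 0.530726 = 2.067237

H = 2.0672 bits/symbol


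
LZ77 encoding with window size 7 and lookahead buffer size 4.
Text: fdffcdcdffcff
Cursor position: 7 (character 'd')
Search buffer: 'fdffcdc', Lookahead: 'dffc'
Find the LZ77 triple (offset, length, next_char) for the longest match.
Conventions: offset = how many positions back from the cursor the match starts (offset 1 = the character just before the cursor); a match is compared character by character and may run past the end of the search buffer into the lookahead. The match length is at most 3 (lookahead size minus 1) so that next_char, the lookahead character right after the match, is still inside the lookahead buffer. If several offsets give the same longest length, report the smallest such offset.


Try each offset into the search buffer:
  offset=1 (pos 6, char 'c'): match length 0
  offset=2 (pos 5, char 'd'): match length 1
  offset=3 (pos 4, char 'c'): match length 0
  offset=4 (pos 3, char 'f'): match length 0
  offset=5 (pos 2, char 'f'): match length 0
  offset=6 (pos 1, char 'd'): match length 3
  offset=7 (pos 0, char 'f'): match length 0
Longest match has length 3 at offset 6.
next_char = character at position 7 + 3 = 10 -> 'c'

Best match: offset=6, length=3 (matching 'dff' starting at position 1)
LZ77 triple: (6, 3, 'c')


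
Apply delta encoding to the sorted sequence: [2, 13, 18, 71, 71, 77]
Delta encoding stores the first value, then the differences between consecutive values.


First value: 2
Deltas:
  13 - 2 = 11
  18 - 13 = 5
  71 - 18 = 53
  71 - 71 = 0
  77 - 71 = 6


Delta encoded: [2, 11, 5, 53, 0, 6]


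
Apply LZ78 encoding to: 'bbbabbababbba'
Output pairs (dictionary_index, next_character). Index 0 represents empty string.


LZ78 encoding steps:
Dictionary: {0: ''}
Step 1: w='' (idx 0), next='b' -> output (0, 'b'), add 'b' as idx 1
Step 2: w='b' (idx 1), next='b' -> output (1, 'b'), add 'bb' as idx 2
Step 3: w='' (idx 0), next='a' -> output (0, 'a'), add 'a' as idx 3
Step 4: w='bb' (idx 2), next='a' -> output (2, 'a'), add 'bba' as idx 4
Step 5: w='b' (idx 1), next='a' -> output (1, 'a'), add 'ba' as idx 5
Step 6: w='bb' (idx 2), next='b' -> output (2, 'b'), add 'bbb' as idx 6
Step 7: w='a' (idx 3), end of input -> output (3, '')


Encoded: [(0, 'b'), (1, 'b'), (0, 'a'), (2, 'a'), (1, 'a'), (2, 'b'), (3, '')]


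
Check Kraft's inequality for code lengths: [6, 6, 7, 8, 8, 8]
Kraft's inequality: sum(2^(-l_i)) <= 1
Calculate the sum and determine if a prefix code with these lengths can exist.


Sum = 2^(-6) + 2^(-6) + 2^(-7) + 2^(-8) + 2^(-8) + 2^(-8)
    = 0.015625 + 0.015625 + 0.0078125 + 0.00390625 + 0.00390625 + 0.00390625
    = 13/256 = 0.05078125
Since 0.05078125 <= 1, Kraft's inequality IS satisfied.
A prefix code with these lengths CAN exist.

Kraft sum = 0.05078125. Satisfied.
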